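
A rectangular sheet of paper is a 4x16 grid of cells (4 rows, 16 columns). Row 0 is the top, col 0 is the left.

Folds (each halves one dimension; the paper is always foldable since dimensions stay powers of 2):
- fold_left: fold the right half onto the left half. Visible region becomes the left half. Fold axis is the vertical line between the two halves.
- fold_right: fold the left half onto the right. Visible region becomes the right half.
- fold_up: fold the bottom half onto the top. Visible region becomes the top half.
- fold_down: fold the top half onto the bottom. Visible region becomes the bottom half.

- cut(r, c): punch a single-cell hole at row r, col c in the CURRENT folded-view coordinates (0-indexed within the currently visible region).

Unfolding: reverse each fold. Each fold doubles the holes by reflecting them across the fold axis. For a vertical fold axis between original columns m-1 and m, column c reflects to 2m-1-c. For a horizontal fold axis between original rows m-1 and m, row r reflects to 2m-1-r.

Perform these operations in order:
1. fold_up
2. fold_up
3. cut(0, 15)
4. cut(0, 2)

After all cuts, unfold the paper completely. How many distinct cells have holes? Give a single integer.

Op 1 fold_up: fold axis h@2; visible region now rows[0,2) x cols[0,16) = 2x16
Op 2 fold_up: fold axis h@1; visible region now rows[0,1) x cols[0,16) = 1x16
Op 3 cut(0, 15): punch at orig (0,15); cuts so far [(0, 15)]; region rows[0,1) x cols[0,16) = 1x16
Op 4 cut(0, 2): punch at orig (0,2); cuts so far [(0, 2), (0, 15)]; region rows[0,1) x cols[0,16) = 1x16
Unfold 1 (reflect across h@1): 4 holes -> [(0, 2), (0, 15), (1, 2), (1, 15)]
Unfold 2 (reflect across h@2): 8 holes -> [(0, 2), (0, 15), (1, 2), (1, 15), (2, 2), (2, 15), (3, 2), (3, 15)]

Answer: 8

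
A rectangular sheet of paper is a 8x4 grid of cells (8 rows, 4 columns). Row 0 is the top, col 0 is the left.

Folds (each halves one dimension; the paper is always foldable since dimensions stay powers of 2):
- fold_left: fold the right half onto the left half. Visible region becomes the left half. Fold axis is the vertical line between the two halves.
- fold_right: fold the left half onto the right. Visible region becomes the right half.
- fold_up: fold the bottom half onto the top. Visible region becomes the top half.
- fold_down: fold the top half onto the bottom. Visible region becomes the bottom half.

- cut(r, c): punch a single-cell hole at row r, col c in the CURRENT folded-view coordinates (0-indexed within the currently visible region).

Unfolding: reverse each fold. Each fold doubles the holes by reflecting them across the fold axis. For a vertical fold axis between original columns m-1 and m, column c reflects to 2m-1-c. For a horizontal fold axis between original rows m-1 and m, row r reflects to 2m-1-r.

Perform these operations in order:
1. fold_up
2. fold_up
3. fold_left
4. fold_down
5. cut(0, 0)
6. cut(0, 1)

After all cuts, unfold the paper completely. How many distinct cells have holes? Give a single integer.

Op 1 fold_up: fold axis h@4; visible region now rows[0,4) x cols[0,4) = 4x4
Op 2 fold_up: fold axis h@2; visible region now rows[0,2) x cols[0,4) = 2x4
Op 3 fold_left: fold axis v@2; visible region now rows[0,2) x cols[0,2) = 2x2
Op 4 fold_down: fold axis h@1; visible region now rows[1,2) x cols[0,2) = 1x2
Op 5 cut(0, 0): punch at orig (1,0); cuts so far [(1, 0)]; region rows[1,2) x cols[0,2) = 1x2
Op 6 cut(0, 1): punch at orig (1,1); cuts so far [(1, 0), (1, 1)]; region rows[1,2) x cols[0,2) = 1x2
Unfold 1 (reflect across h@1): 4 holes -> [(0, 0), (0, 1), (1, 0), (1, 1)]
Unfold 2 (reflect across v@2): 8 holes -> [(0, 0), (0, 1), (0, 2), (0, 3), (1, 0), (1, 1), (1, 2), (1, 3)]
Unfold 3 (reflect across h@2): 16 holes -> [(0, 0), (0, 1), (0, 2), (0, 3), (1, 0), (1, 1), (1, 2), (1, 3), (2, 0), (2, 1), (2, 2), (2, 3), (3, 0), (3, 1), (3, 2), (3, 3)]
Unfold 4 (reflect across h@4): 32 holes -> [(0, 0), (0, 1), (0, 2), (0, 3), (1, 0), (1, 1), (1, 2), (1, 3), (2, 0), (2, 1), (2, 2), (2, 3), (3, 0), (3, 1), (3, 2), (3, 3), (4, 0), (4, 1), (4, 2), (4, 3), (5, 0), (5, 1), (5, 2), (5, 3), (6, 0), (6, 1), (6, 2), (6, 3), (7, 0), (7, 1), (7, 2), (7, 3)]

Answer: 32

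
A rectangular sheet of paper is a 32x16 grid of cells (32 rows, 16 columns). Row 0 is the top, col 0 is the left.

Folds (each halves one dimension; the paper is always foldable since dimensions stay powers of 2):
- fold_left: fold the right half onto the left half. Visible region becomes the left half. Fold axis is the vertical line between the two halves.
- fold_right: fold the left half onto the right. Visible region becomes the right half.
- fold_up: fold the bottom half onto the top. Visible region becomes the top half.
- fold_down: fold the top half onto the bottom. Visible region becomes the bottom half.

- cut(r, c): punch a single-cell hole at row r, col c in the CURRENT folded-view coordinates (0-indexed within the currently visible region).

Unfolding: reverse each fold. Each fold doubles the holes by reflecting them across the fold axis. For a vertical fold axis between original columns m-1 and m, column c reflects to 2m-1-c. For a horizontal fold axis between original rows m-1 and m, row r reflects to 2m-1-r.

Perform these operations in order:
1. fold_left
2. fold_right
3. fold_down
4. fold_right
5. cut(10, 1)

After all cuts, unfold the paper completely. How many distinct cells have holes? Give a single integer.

Op 1 fold_left: fold axis v@8; visible region now rows[0,32) x cols[0,8) = 32x8
Op 2 fold_right: fold axis v@4; visible region now rows[0,32) x cols[4,8) = 32x4
Op 3 fold_down: fold axis h@16; visible region now rows[16,32) x cols[4,8) = 16x4
Op 4 fold_right: fold axis v@6; visible region now rows[16,32) x cols[6,8) = 16x2
Op 5 cut(10, 1): punch at orig (26,7); cuts so far [(26, 7)]; region rows[16,32) x cols[6,8) = 16x2
Unfold 1 (reflect across v@6): 2 holes -> [(26, 4), (26, 7)]
Unfold 2 (reflect across h@16): 4 holes -> [(5, 4), (5, 7), (26, 4), (26, 7)]
Unfold 3 (reflect across v@4): 8 holes -> [(5, 0), (5, 3), (5, 4), (5, 7), (26, 0), (26, 3), (26, 4), (26, 7)]
Unfold 4 (reflect across v@8): 16 holes -> [(5, 0), (5, 3), (5, 4), (5, 7), (5, 8), (5, 11), (5, 12), (5, 15), (26, 0), (26, 3), (26, 4), (26, 7), (26, 8), (26, 11), (26, 12), (26, 15)]

Answer: 16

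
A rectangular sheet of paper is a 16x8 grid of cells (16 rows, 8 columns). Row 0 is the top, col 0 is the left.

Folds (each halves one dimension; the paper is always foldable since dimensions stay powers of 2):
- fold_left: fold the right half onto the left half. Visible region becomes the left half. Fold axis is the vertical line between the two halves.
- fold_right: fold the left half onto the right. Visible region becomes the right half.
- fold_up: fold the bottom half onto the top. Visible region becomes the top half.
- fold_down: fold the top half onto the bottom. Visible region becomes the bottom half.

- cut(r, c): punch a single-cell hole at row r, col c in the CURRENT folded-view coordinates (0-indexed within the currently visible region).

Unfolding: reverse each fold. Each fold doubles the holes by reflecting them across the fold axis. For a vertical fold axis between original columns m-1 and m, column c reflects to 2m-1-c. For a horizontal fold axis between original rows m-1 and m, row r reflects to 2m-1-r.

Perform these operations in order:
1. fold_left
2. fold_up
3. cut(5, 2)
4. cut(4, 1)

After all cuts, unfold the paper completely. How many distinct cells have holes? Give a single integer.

Op 1 fold_left: fold axis v@4; visible region now rows[0,16) x cols[0,4) = 16x4
Op 2 fold_up: fold axis h@8; visible region now rows[0,8) x cols[0,4) = 8x4
Op 3 cut(5, 2): punch at orig (5,2); cuts so far [(5, 2)]; region rows[0,8) x cols[0,4) = 8x4
Op 4 cut(4, 1): punch at orig (4,1); cuts so far [(4, 1), (5, 2)]; region rows[0,8) x cols[0,4) = 8x4
Unfold 1 (reflect across h@8): 4 holes -> [(4, 1), (5, 2), (10, 2), (11, 1)]
Unfold 2 (reflect across v@4): 8 holes -> [(4, 1), (4, 6), (5, 2), (5, 5), (10, 2), (10, 5), (11, 1), (11, 6)]

Answer: 8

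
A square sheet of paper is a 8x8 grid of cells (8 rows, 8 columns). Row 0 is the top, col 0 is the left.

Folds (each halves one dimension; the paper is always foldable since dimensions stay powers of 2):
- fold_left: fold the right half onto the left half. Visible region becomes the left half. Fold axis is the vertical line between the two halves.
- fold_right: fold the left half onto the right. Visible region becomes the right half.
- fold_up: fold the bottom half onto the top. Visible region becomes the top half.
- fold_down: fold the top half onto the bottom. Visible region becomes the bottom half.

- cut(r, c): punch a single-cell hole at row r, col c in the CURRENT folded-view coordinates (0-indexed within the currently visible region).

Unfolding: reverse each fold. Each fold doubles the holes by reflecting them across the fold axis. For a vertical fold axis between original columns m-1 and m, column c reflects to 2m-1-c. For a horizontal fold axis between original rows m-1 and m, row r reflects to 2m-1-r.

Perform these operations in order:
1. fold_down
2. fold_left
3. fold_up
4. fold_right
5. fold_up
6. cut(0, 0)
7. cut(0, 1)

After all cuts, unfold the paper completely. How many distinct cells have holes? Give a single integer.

Op 1 fold_down: fold axis h@4; visible region now rows[4,8) x cols[0,8) = 4x8
Op 2 fold_left: fold axis v@4; visible region now rows[4,8) x cols[0,4) = 4x4
Op 3 fold_up: fold axis h@6; visible region now rows[4,6) x cols[0,4) = 2x4
Op 4 fold_right: fold axis v@2; visible region now rows[4,6) x cols[2,4) = 2x2
Op 5 fold_up: fold axis h@5; visible region now rows[4,5) x cols[2,4) = 1x2
Op 6 cut(0, 0): punch at orig (4,2); cuts so far [(4, 2)]; region rows[4,5) x cols[2,4) = 1x2
Op 7 cut(0, 1): punch at orig (4,3); cuts so far [(4, 2), (4, 3)]; region rows[4,5) x cols[2,4) = 1x2
Unfold 1 (reflect across h@5): 4 holes -> [(4, 2), (4, 3), (5, 2), (5, 3)]
Unfold 2 (reflect across v@2): 8 holes -> [(4, 0), (4, 1), (4, 2), (4, 3), (5, 0), (5, 1), (5, 2), (5, 3)]
Unfold 3 (reflect across h@6): 16 holes -> [(4, 0), (4, 1), (4, 2), (4, 3), (5, 0), (5, 1), (5, 2), (5, 3), (6, 0), (6, 1), (6, 2), (6, 3), (7, 0), (7, 1), (7, 2), (7, 3)]
Unfold 4 (reflect across v@4): 32 holes -> [(4, 0), (4, 1), (4, 2), (4, 3), (4, 4), (4, 5), (4, 6), (4, 7), (5, 0), (5, 1), (5, 2), (5, 3), (5, 4), (5, 5), (5, 6), (5, 7), (6, 0), (6, 1), (6, 2), (6, 3), (6, 4), (6, 5), (6, 6), (6, 7), (7, 0), (7, 1), (7, 2), (7, 3), (7, 4), (7, 5), (7, 6), (7, 7)]
Unfold 5 (reflect across h@4): 64 holes -> [(0, 0), (0, 1), (0, 2), (0, 3), (0, 4), (0, 5), (0, 6), (0, 7), (1, 0), (1, 1), (1, 2), (1, 3), (1, 4), (1, 5), (1, 6), (1, 7), (2, 0), (2, 1), (2, 2), (2, 3), (2, 4), (2, 5), (2, 6), (2, 7), (3, 0), (3, 1), (3, 2), (3, 3), (3, 4), (3, 5), (3, 6), (3, 7), (4, 0), (4, 1), (4, 2), (4, 3), (4, 4), (4, 5), (4, 6), (4, 7), (5, 0), (5, 1), (5, 2), (5, 3), (5, 4), (5, 5), (5, 6), (5, 7), (6, 0), (6, 1), (6, 2), (6, 3), (6, 4), (6, 5), (6, 6), (6, 7), (7, 0), (7, 1), (7, 2), (7, 3), (7, 4), (7, 5), (7, 6), (7, 7)]

Answer: 64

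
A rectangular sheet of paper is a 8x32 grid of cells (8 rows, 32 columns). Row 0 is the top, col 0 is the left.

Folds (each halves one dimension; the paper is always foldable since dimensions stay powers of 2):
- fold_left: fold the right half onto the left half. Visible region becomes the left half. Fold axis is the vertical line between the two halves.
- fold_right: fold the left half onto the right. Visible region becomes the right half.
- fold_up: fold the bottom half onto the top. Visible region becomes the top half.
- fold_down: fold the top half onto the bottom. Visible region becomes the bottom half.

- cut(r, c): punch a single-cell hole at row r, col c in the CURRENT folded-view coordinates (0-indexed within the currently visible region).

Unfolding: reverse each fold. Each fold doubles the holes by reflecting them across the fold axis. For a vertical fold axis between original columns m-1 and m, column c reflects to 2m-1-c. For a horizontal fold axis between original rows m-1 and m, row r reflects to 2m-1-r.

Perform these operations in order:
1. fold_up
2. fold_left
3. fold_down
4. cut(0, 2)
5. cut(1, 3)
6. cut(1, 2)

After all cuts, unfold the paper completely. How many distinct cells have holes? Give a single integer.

Answer: 24

Derivation:
Op 1 fold_up: fold axis h@4; visible region now rows[0,4) x cols[0,32) = 4x32
Op 2 fold_left: fold axis v@16; visible region now rows[0,4) x cols[0,16) = 4x16
Op 3 fold_down: fold axis h@2; visible region now rows[2,4) x cols[0,16) = 2x16
Op 4 cut(0, 2): punch at orig (2,2); cuts so far [(2, 2)]; region rows[2,4) x cols[0,16) = 2x16
Op 5 cut(1, 3): punch at orig (3,3); cuts so far [(2, 2), (3, 3)]; region rows[2,4) x cols[0,16) = 2x16
Op 6 cut(1, 2): punch at orig (3,2); cuts so far [(2, 2), (3, 2), (3, 3)]; region rows[2,4) x cols[0,16) = 2x16
Unfold 1 (reflect across h@2): 6 holes -> [(0, 2), (0, 3), (1, 2), (2, 2), (3, 2), (3, 3)]
Unfold 2 (reflect across v@16): 12 holes -> [(0, 2), (0, 3), (0, 28), (0, 29), (1, 2), (1, 29), (2, 2), (2, 29), (3, 2), (3, 3), (3, 28), (3, 29)]
Unfold 3 (reflect across h@4): 24 holes -> [(0, 2), (0, 3), (0, 28), (0, 29), (1, 2), (1, 29), (2, 2), (2, 29), (3, 2), (3, 3), (3, 28), (3, 29), (4, 2), (4, 3), (4, 28), (4, 29), (5, 2), (5, 29), (6, 2), (6, 29), (7, 2), (7, 3), (7, 28), (7, 29)]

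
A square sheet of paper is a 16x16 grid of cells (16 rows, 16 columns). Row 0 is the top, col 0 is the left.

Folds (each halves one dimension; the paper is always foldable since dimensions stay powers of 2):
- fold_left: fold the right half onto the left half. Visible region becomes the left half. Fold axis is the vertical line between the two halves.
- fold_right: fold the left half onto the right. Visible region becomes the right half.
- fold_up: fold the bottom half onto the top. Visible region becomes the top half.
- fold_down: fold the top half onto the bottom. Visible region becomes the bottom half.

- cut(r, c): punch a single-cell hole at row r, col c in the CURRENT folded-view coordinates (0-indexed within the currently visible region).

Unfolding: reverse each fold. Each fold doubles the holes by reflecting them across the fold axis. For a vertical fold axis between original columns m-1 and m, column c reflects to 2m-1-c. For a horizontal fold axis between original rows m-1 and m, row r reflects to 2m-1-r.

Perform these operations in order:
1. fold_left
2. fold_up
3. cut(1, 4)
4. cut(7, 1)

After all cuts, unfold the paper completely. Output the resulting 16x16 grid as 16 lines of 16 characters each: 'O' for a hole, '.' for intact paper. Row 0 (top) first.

Op 1 fold_left: fold axis v@8; visible region now rows[0,16) x cols[0,8) = 16x8
Op 2 fold_up: fold axis h@8; visible region now rows[0,8) x cols[0,8) = 8x8
Op 3 cut(1, 4): punch at orig (1,4); cuts so far [(1, 4)]; region rows[0,8) x cols[0,8) = 8x8
Op 4 cut(7, 1): punch at orig (7,1); cuts so far [(1, 4), (7, 1)]; region rows[0,8) x cols[0,8) = 8x8
Unfold 1 (reflect across h@8): 4 holes -> [(1, 4), (7, 1), (8, 1), (14, 4)]
Unfold 2 (reflect across v@8): 8 holes -> [(1, 4), (1, 11), (7, 1), (7, 14), (8, 1), (8, 14), (14, 4), (14, 11)]

Answer: ................
....O......O....
................
................
................
................
................
.O............O.
.O............O.
................
................
................
................
................
....O......O....
................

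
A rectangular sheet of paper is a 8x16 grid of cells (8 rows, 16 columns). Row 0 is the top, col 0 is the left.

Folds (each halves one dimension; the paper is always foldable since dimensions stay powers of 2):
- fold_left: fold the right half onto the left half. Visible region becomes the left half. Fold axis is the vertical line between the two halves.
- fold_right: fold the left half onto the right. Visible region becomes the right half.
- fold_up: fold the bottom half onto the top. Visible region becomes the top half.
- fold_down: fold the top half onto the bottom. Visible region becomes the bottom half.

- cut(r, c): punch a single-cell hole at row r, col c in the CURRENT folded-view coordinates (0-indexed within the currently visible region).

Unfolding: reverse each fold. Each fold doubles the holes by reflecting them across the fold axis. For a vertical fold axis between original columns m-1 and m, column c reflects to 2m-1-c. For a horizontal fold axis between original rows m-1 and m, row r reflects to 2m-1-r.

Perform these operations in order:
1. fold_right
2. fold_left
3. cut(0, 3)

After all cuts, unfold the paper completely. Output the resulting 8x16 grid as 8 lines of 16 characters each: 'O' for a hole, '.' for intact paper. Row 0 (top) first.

Op 1 fold_right: fold axis v@8; visible region now rows[0,8) x cols[8,16) = 8x8
Op 2 fold_left: fold axis v@12; visible region now rows[0,8) x cols[8,12) = 8x4
Op 3 cut(0, 3): punch at orig (0,11); cuts so far [(0, 11)]; region rows[0,8) x cols[8,12) = 8x4
Unfold 1 (reflect across v@12): 2 holes -> [(0, 11), (0, 12)]
Unfold 2 (reflect across v@8): 4 holes -> [(0, 3), (0, 4), (0, 11), (0, 12)]

Answer: ...OO......OO...
................
................
................
................
................
................
................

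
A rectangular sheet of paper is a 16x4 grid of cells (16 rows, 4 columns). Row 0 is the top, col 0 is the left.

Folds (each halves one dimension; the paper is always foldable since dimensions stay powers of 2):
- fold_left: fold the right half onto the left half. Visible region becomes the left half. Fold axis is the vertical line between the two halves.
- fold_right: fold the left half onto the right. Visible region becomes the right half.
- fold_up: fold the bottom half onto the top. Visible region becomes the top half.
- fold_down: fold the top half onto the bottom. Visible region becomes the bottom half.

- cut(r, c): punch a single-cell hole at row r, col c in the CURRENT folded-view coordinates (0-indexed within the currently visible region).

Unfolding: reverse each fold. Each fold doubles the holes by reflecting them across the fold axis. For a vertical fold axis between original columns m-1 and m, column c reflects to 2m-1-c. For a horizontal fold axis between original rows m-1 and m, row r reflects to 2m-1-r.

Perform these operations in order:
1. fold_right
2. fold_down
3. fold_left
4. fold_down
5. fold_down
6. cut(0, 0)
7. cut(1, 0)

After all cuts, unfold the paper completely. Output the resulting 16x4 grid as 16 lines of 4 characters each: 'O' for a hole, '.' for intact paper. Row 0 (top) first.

Answer: OOOO
OOOO
OOOO
OOOO
OOOO
OOOO
OOOO
OOOO
OOOO
OOOO
OOOO
OOOO
OOOO
OOOO
OOOO
OOOO

Derivation:
Op 1 fold_right: fold axis v@2; visible region now rows[0,16) x cols[2,4) = 16x2
Op 2 fold_down: fold axis h@8; visible region now rows[8,16) x cols[2,4) = 8x2
Op 3 fold_left: fold axis v@3; visible region now rows[8,16) x cols[2,3) = 8x1
Op 4 fold_down: fold axis h@12; visible region now rows[12,16) x cols[2,3) = 4x1
Op 5 fold_down: fold axis h@14; visible region now rows[14,16) x cols[2,3) = 2x1
Op 6 cut(0, 0): punch at orig (14,2); cuts so far [(14, 2)]; region rows[14,16) x cols[2,3) = 2x1
Op 7 cut(1, 0): punch at orig (15,2); cuts so far [(14, 2), (15, 2)]; region rows[14,16) x cols[2,3) = 2x1
Unfold 1 (reflect across h@14): 4 holes -> [(12, 2), (13, 2), (14, 2), (15, 2)]
Unfold 2 (reflect across h@12): 8 holes -> [(8, 2), (9, 2), (10, 2), (11, 2), (12, 2), (13, 2), (14, 2), (15, 2)]
Unfold 3 (reflect across v@3): 16 holes -> [(8, 2), (8, 3), (9, 2), (9, 3), (10, 2), (10, 3), (11, 2), (11, 3), (12, 2), (12, 3), (13, 2), (13, 3), (14, 2), (14, 3), (15, 2), (15, 3)]
Unfold 4 (reflect across h@8): 32 holes -> [(0, 2), (0, 3), (1, 2), (1, 3), (2, 2), (2, 3), (3, 2), (3, 3), (4, 2), (4, 3), (5, 2), (5, 3), (6, 2), (6, 3), (7, 2), (7, 3), (8, 2), (8, 3), (9, 2), (9, 3), (10, 2), (10, 3), (11, 2), (11, 3), (12, 2), (12, 3), (13, 2), (13, 3), (14, 2), (14, 3), (15, 2), (15, 3)]
Unfold 5 (reflect across v@2): 64 holes -> [(0, 0), (0, 1), (0, 2), (0, 3), (1, 0), (1, 1), (1, 2), (1, 3), (2, 0), (2, 1), (2, 2), (2, 3), (3, 0), (3, 1), (3, 2), (3, 3), (4, 0), (4, 1), (4, 2), (4, 3), (5, 0), (5, 1), (5, 2), (5, 3), (6, 0), (6, 1), (6, 2), (6, 3), (7, 0), (7, 1), (7, 2), (7, 3), (8, 0), (8, 1), (8, 2), (8, 3), (9, 0), (9, 1), (9, 2), (9, 3), (10, 0), (10, 1), (10, 2), (10, 3), (11, 0), (11, 1), (11, 2), (11, 3), (12, 0), (12, 1), (12, 2), (12, 3), (13, 0), (13, 1), (13, 2), (13, 3), (14, 0), (14, 1), (14, 2), (14, 3), (15, 0), (15, 1), (15, 2), (15, 3)]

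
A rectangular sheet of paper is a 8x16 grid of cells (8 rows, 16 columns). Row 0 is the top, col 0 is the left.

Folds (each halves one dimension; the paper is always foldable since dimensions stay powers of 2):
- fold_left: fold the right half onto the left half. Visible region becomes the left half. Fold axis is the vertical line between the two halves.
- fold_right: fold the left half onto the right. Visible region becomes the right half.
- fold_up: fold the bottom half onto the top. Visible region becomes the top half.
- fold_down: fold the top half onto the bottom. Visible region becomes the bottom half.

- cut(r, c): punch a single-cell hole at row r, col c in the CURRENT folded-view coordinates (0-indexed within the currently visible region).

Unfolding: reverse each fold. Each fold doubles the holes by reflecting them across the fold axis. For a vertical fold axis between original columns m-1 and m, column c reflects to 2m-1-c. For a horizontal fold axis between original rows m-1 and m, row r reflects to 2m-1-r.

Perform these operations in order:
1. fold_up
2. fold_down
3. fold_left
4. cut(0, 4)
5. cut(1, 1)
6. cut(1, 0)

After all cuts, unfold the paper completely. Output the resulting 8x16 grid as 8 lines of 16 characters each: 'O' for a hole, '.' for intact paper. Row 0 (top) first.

Answer: OO............OO
....O......O....
....O......O....
OO............OO
OO............OO
....O......O....
....O......O....
OO............OO

Derivation:
Op 1 fold_up: fold axis h@4; visible region now rows[0,4) x cols[0,16) = 4x16
Op 2 fold_down: fold axis h@2; visible region now rows[2,4) x cols[0,16) = 2x16
Op 3 fold_left: fold axis v@8; visible region now rows[2,4) x cols[0,8) = 2x8
Op 4 cut(0, 4): punch at orig (2,4); cuts so far [(2, 4)]; region rows[2,4) x cols[0,8) = 2x8
Op 5 cut(1, 1): punch at orig (3,1); cuts so far [(2, 4), (3, 1)]; region rows[2,4) x cols[0,8) = 2x8
Op 6 cut(1, 0): punch at orig (3,0); cuts so far [(2, 4), (3, 0), (3, 1)]; region rows[2,4) x cols[0,8) = 2x8
Unfold 1 (reflect across v@8): 6 holes -> [(2, 4), (2, 11), (3, 0), (3, 1), (3, 14), (3, 15)]
Unfold 2 (reflect across h@2): 12 holes -> [(0, 0), (0, 1), (0, 14), (0, 15), (1, 4), (1, 11), (2, 4), (2, 11), (3, 0), (3, 1), (3, 14), (3, 15)]
Unfold 3 (reflect across h@4): 24 holes -> [(0, 0), (0, 1), (0, 14), (0, 15), (1, 4), (1, 11), (2, 4), (2, 11), (3, 0), (3, 1), (3, 14), (3, 15), (4, 0), (4, 1), (4, 14), (4, 15), (5, 4), (5, 11), (6, 4), (6, 11), (7, 0), (7, 1), (7, 14), (7, 15)]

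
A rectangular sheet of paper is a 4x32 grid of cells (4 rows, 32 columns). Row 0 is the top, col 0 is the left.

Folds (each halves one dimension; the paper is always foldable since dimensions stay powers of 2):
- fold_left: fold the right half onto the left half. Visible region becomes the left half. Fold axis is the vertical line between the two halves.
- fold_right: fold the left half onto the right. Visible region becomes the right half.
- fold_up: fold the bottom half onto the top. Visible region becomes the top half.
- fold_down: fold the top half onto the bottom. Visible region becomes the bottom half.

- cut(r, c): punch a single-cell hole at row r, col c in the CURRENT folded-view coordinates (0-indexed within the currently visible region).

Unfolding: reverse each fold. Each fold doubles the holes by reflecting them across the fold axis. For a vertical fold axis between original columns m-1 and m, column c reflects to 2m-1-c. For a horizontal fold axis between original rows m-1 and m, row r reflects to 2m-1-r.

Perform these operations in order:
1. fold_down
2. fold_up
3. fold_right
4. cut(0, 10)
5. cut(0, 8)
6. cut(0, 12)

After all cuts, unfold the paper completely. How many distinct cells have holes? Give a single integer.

Answer: 24

Derivation:
Op 1 fold_down: fold axis h@2; visible region now rows[2,4) x cols[0,32) = 2x32
Op 2 fold_up: fold axis h@3; visible region now rows[2,3) x cols[0,32) = 1x32
Op 3 fold_right: fold axis v@16; visible region now rows[2,3) x cols[16,32) = 1x16
Op 4 cut(0, 10): punch at orig (2,26); cuts so far [(2, 26)]; region rows[2,3) x cols[16,32) = 1x16
Op 5 cut(0, 8): punch at orig (2,24); cuts so far [(2, 24), (2, 26)]; region rows[2,3) x cols[16,32) = 1x16
Op 6 cut(0, 12): punch at orig (2,28); cuts so far [(2, 24), (2, 26), (2, 28)]; region rows[2,3) x cols[16,32) = 1x16
Unfold 1 (reflect across v@16): 6 holes -> [(2, 3), (2, 5), (2, 7), (2, 24), (2, 26), (2, 28)]
Unfold 2 (reflect across h@3): 12 holes -> [(2, 3), (2, 5), (2, 7), (2, 24), (2, 26), (2, 28), (3, 3), (3, 5), (3, 7), (3, 24), (3, 26), (3, 28)]
Unfold 3 (reflect across h@2): 24 holes -> [(0, 3), (0, 5), (0, 7), (0, 24), (0, 26), (0, 28), (1, 3), (1, 5), (1, 7), (1, 24), (1, 26), (1, 28), (2, 3), (2, 5), (2, 7), (2, 24), (2, 26), (2, 28), (3, 3), (3, 5), (3, 7), (3, 24), (3, 26), (3, 28)]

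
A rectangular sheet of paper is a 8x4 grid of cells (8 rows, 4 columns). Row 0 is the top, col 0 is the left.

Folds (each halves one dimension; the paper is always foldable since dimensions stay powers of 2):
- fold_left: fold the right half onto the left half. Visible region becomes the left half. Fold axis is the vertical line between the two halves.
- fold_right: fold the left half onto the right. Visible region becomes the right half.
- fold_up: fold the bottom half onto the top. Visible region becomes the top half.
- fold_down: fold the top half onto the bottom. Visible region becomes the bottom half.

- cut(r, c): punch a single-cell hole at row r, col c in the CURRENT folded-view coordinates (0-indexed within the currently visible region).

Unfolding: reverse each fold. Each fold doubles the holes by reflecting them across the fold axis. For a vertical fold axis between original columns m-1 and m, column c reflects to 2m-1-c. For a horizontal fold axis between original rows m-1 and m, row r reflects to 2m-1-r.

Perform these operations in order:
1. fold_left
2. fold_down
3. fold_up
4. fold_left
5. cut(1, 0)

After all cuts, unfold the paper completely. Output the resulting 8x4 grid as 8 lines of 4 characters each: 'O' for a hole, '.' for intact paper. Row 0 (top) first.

Answer: ....
OOOO
OOOO
....
....
OOOO
OOOO
....

Derivation:
Op 1 fold_left: fold axis v@2; visible region now rows[0,8) x cols[0,2) = 8x2
Op 2 fold_down: fold axis h@4; visible region now rows[4,8) x cols[0,2) = 4x2
Op 3 fold_up: fold axis h@6; visible region now rows[4,6) x cols[0,2) = 2x2
Op 4 fold_left: fold axis v@1; visible region now rows[4,6) x cols[0,1) = 2x1
Op 5 cut(1, 0): punch at orig (5,0); cuts so far [(5, 0)]; region rows[4,6) x cols[0,1) = 2x1
Unfold 1 (reflect across v@1): 2 holes -> [(5, 0), (5, 1)]
Unfold 2 (reflect across h@6): 4 holes -> [(5, 0), (5, 1), (6, 0), (6, 1)]
Unfold 3 (reflect across h@4): 8 holes -> [(1, 0), (1, 1), (2, 0), (2, 1), (5, 0), (5, 1), (6, 0), (6, 1)]
Unfold 4 (reflect across v@2): 16 holes -> [(1, 0), (1, 1), (1, 2), (1, 3), (2, 0), (2, 1), (2, 2), (2, 3), (5, 0), (5, 1), (5, 2), (5, 3), (6, 0), (6, 1), (6, 2), (6, 3)]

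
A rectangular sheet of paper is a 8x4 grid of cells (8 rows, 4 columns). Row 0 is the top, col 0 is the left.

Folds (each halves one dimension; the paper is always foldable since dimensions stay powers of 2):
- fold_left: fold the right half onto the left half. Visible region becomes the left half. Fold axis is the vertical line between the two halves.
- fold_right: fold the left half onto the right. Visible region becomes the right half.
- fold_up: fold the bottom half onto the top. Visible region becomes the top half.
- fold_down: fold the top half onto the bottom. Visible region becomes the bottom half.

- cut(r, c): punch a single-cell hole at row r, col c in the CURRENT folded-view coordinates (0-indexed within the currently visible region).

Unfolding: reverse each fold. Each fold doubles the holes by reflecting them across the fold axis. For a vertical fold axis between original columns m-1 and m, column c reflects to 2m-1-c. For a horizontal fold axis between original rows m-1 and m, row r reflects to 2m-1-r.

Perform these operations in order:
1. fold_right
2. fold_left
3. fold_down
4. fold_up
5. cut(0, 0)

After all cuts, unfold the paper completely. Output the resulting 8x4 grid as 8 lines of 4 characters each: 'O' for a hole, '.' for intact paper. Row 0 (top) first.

Op 1 fold_right: fold axis v@2; visible region now rows[0,8) x cols[2,4) = 8x2
Op 2 fold_left: fold axis v@3; visible region now rows[0,8) x cols[2,3) = 8x1
Op 3 fold_down: fold axis h@4; visible region now rows[4,8) x cols[2,3) = 4x1
Op 4 fold_up: fold axis h@6; visible region now rows[4,6) x cols[2,3) = 2x1
Op 5 cut(0, 0): punch at orig (4,2); cuts so far [(4, 2)]; region rows[4,6) x cols[2,3) = 2x1
Unfold 1 (reflect across h@6): 2 holes -> [(4, 2), (7, 2)]
Unfold 2 (reflect across h@4): 4 holes -> [(0, 2), (3, 2), (4, 2), (7, 2)]
Unfold 3 (reflect across v@3): 8 holes -> [(0, 2), (0, 3), (3, 2), (3, 3), (4, 2), (4, 3), (7, 2), (7, 3)]
Unfold 4 (reflect across v@2): 16 holes -> [(0, 0), (0, 1), (0, 2), (0, 3), (3, 0), (3, 1), (3, 2), (3, 3), (4, 0), (4, 1), (4, 2), (4, 3), (7, 0), (7, 1), (7, 2), (7, 3)]

Answer: OOOO
....
....
OOOO
OOOO
....
....
OOOO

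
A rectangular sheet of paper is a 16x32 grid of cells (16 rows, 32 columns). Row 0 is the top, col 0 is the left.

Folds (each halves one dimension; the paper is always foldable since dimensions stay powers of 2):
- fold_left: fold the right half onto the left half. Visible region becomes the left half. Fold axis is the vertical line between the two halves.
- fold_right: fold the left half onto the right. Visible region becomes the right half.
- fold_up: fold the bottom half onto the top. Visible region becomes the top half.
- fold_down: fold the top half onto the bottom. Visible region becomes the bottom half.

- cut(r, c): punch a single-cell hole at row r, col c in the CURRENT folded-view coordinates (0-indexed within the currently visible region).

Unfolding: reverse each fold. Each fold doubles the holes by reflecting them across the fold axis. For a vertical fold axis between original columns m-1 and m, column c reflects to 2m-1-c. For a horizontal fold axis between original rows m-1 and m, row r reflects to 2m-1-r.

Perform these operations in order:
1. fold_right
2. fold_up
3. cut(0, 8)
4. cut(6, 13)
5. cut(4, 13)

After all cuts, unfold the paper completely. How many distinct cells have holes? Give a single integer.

Op 1 fold_right: fold axis v@16; visible region now rows[0,16) x cols[16,32) = 16x16
Op 2 fold_up: fold axis h@8; visible region now rows[0,8) x cols[16,32) = 8x16
Op 3 cut(0, 8): punch at orig (0,24); cuts so far [(0, 24)]; region rows[0,8) x cols[16,32) = 8x16
Op 4 cut(6, 13): punch at orig (6,29); cuts so far [(0, 24), (6, 29)]; region rows[0,8) x cols[16,32) = 8x16
Op 5 cut(4, 13): punch at orig (4,29); cuts so far [(0, 24), (4, 29), (6, 29)]; region rows[0,8) x cols[16,32) = 8x16
Unfold 1 (reflect across h@8): 6 holes -> [(0, 24), (4, 29), (6, 29), (9, 29), (11, 29), (15, 24)]
Unfold 2 (reflect across v@16): 12 holes -> [(0, 7), (0, 24), (4, 2), (4, 29), (6, 2), (6, 29), (9, 2), (9, 29), (11, 2), (11, 29), (15, 7), (15, 24)]

Answer: 12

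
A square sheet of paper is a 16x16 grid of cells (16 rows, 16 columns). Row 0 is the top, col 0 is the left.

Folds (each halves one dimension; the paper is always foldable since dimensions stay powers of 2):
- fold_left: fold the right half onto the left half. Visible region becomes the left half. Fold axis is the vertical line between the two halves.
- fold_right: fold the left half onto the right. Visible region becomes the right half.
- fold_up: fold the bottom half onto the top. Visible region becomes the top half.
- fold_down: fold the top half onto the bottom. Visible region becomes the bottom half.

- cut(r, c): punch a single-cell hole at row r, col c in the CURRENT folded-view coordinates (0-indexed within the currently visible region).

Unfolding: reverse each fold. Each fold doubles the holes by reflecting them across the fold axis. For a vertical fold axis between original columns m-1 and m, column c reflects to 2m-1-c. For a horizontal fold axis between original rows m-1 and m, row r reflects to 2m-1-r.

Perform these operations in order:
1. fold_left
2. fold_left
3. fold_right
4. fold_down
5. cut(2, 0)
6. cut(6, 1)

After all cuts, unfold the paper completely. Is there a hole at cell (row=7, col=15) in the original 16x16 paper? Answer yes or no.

Op 1 fold_left: fold axis v@8; visible region now rows[0,16) x cols[0,8) = 16x8
Op 2 fold_left: fold axis v@4; visible region now rows[0,16) x cols[0,4) = 16x4
Op 3 fold_right: fold axis v@2; visible region now rows[0,16) x cols[2,4) = 16x2
Op 4 fold_down: fold axis h@8; visible region now rows[8,16) x cols[2,4) = 8x2
Op 5 cut(2, 0): punch at orig (10,2); cuts so far [(10, 2)]; region rows[8,16) x cols[2,4) = 8x2
Op 6 cut(6, 1): punch at orig (14,3); cuts so far [(10, 2), (14, 3)]; region rows[8,16) x cols[2,4) = 8x2
Unfold 1 (reflect across h@8): 4 holes -> [(1, 3), (5, 2), (10, 2), (14, 3)]
Unfold 2 (reflect across v@2): 8 holes -> [(1, 0), (1, 3), (5, 1), (5, 2), (10, 1), (10, 2), (14, 0), (14, 3)]
Unfold 3 (reflect across v@4): 16 holes -> [(1, 0), (1, 3), (1, 4), (1, 7), (5, 1), (5, 2), (5, 5), (5, 6), (10, 1), (10, 2), (10, 5), (10, 6), (14, 0), (14, 3), (14, 4), (14, 7)]
Unfold 4 (reflect across v@8): 32 holes -> [(1, 0), (1, 3), (1, 4), (1, 7), (1, 8), (1, 11), (1, 12), (1, 15), (5, 1), (5, 2), (5, 5), (5, 6), (5, 9), (5, 10), (5, 13), (5, 14), (10, 1), (10, 2), (10, 5), (10, 6), (10, 9), (10, 10), (10, 13), (10, 14), (14, 0), (14, 3), (14, 4), (14, 7), (14, 8), (14, 11), (14, 12), (14, 15)]
Holes: [(1, 0), (1, 3), (1, 4), (1, 7), (1, 8), (1, 11), (1, 12), (1, 15), (5, 1), (5, 2), (5, 5), (5, 6), (5, 9), (5, 10), (5, 13), (5, 14), (10, 1), (10, 2), (10, 5), (10, 6), (10, 9), (10, 10), (10, 13), (10, 14), (14, 0), (14, 3), (14, 4), (14, 7), (14, 8), (14, 11), (14, 12), (14, 15)]

Answer: no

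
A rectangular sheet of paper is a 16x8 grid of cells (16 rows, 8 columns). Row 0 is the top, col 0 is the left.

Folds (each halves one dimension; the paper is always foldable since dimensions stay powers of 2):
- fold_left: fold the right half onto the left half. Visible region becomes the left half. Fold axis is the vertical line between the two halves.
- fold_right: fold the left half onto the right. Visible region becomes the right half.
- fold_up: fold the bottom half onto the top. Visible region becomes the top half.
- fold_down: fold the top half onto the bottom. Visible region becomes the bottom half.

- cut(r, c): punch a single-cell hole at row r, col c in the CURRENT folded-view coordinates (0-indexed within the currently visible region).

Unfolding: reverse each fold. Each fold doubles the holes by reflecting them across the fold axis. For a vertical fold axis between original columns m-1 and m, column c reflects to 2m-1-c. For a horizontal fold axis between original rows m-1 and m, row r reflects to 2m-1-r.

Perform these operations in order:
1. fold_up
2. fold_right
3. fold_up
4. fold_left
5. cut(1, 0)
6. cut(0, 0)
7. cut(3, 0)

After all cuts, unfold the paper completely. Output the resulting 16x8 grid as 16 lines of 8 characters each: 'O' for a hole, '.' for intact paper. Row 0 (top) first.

Op 1 fold_up: fold axis h@8; visible region now rows[0,8) x cols[0,8) = 8x8
Op 2 fold_right: fold axis v@4; visible region now rows[0,8) x cols[4,8) = 8x4
Op 3 fold_up: fold axis h@4; visible region now rows[0,4) x cols[4,8) = 4x4
Op 4 fold_left: fold axis v@6; visible region now rows[0,4) x cols[4,6) = 4x2
Op 5 cut(1, 0): punch at orig (1,4); cuts so far [(1, 4)]; region rows[0,4) x cols[4,6) = 4x2
Op 6 cut(0, 0): punch at orig (0,4); cuts so far [(0, 4), (1, 4)]; region rows[0,4) x cols[4,6) = 4x2
Op 7 cut(3, 0): punch at orig (3,4); cuts so far [(0, 4), (1, 4), (3, 4)]; region rows[0,4) x cols[4,6) = 4x2
Unfold 1 (reflect across v@6): 6 holes -> [(0, 4), (0, 7), (1, 4), (1, 7), (3, 4), (3, 7)]
Unfold 2 (reflect across h@4): 12 holes -> [(0, 4), (0, 7), (1, 4), (1, 7), (3, 4), (3, 7), (4, 4), (4, 7), (6, 4), (6, 7), (7, 4), (7, 7)]
Unfold 3 (reflect across v@4): 24 holes -> [(0, 0), (0, 3), (0, 4), (0, 7), (1, 0), (1, 3), (1, 4), (1, 7), (3, 0), (3, 3), (3, 4), (3, 7), (4, 0), (4, 3), (4, 4), (4, 7), (6, 0), (6, 3), (6, 4), (6, 7), (7, 0), (7, 3), (7, 4), (7, 7)]
Unfold 4 (reflect across h@8): 48 holes -> [(0, 0), (0, 3), (0, 4), (0, 7), (1, 0), (1, 3), (1, 4), (1, 7), (3, 0), (3, 3), (3, 4), (3, 7), (4, 0), (4, 3), (4, 4), (4, 7), (6, 0), (6, 3), (6, 4), (6, 7), (7, 0), (7, 3), (7, 4), (7, 7), (8, 0), (8, 3), (8, 4), (8, 7), (9, 0), (9, 3), (9, 4), (9, 7), (11, 0), (11, 3), (11, 4), (11, 7), (12, 0), (12, 3), (12, 4), (12, 7), (14, 0), (14, 3), (14, 4), (14, 7), (15, 0), (15, 3), (15, 4), (15, 7)]

Answer: O..OO..O
O..OO..O
........
O..OO..O
O..OO..O
........
O..OO..O
O..OO..O
O..OO..O
O..OO..O
........
O..OO..O
O..OO..O
........
O..OO..O
O..OO..O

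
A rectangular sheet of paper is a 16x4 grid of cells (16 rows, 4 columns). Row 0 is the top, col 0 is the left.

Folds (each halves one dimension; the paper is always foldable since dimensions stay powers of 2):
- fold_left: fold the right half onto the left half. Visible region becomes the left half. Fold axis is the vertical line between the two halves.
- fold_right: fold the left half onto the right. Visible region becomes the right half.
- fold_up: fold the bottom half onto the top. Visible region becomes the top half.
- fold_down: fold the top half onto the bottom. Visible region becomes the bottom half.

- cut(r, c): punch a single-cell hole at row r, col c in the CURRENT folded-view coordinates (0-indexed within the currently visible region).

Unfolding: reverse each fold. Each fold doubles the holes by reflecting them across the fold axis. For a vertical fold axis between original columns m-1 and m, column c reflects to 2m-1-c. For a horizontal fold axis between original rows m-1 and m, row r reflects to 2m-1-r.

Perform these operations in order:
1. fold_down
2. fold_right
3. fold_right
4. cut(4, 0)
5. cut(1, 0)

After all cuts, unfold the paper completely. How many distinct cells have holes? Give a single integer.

Answer: 16

Derivation:
Op 1 fold_down: fold axis h@8; visible region now rows[8,16) x cols[0,4) = 8x4
Op 2 fold_right: fold axis v@2; visible region now rows[8,16) x cols[2,4) = 8x2
Op 3 fold_right: fold axis v@3; visible region now rows[8,16) x cols[3,4) = 8x1
Op 4 cut(4, 0): punch at orig (12,3); cuts so far [(12, 3)]; region rows[8,16) x cols[3,4) = 8x1
Op 5 cut(1, 0): punch at orig (9,3); cuts so far [(9, 3), (12, 3)]; region rows[8,16) x cols[3,4) = 8x1
Unfold 1 (reflect across v@3): 4 holes -> [(9, 2), (9, 3), (12, 2), (12, 3)]
Unfold 2 (reflect across v@2): 8 holes -> [(9, 0), (9, 1), (9, 2), (9, 3), (12, 0), (12, 1), (12, 2), (12, 3)]
Unfold 3 (reflect across h@8): 16 holes -> [(3, 0), (3, 1), (3, 2), (3, 3), (6, 0), (6, 1), (6, 2), (6, 3), (9, 0), (9, 1), (9, 2), (9, 3), (12, 0), (12, 1), (12, 2), (12, 3)]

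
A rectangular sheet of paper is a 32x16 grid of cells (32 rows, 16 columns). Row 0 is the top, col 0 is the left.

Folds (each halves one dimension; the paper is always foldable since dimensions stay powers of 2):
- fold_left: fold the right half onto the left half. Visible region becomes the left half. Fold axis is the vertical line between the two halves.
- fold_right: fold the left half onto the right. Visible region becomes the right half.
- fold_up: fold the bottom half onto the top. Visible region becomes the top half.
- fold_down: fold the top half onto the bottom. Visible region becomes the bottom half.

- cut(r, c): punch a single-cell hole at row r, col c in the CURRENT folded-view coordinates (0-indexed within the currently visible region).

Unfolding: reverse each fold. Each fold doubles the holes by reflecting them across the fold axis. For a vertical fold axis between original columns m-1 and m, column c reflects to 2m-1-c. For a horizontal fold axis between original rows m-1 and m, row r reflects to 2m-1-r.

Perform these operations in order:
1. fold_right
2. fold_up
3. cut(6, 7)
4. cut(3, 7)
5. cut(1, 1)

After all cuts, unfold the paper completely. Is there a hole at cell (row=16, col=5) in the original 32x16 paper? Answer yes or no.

Answer: no

Derivation:
Op 1 fold_right: fold axis v@8; visible region now rows[0,32) x cols[8,16) = 32x8
Op 2 fold_up: fold axis h@16; visible region now rows[0,16) x cols[8,16) = 16x8
Op 3 cut(6, 7): punch at orig (6,15); cuts so far [(6, 15)]; region rows[0,16) x cols[8,16) = 16x8
Op 4 cut(3, 7): punch at orig (3,15); cuts so far [(3, 15), (6, 15)]; region rows[0,16) x cols[8,16) = 16x8
Op 5 cut(1, 1): punch at orig (1,9); cuts so far [(1, 9), (3, 15), (6, 15)]; region rows[0,16) x cols[8,16) = 16x8
Unfold 1 (reflect across h@16): 6 holes -> [(1, 9), (3, 15), (6, 15), (25, 15), (28, 15), (30, 9)]
Unfold 2 (reflect across v@8): 12 holes -> [(1, 6), (1, 9), (3, 0), (3, 15), (6, 0), (6, 15), (25, 0), (25, 15), (28, 0), (28, 15), (30, 6), (30, 9)]
Holes: [(1, 6), (1, 9), (3, 0), (3, 15), (6, 0), (6, 15), (25, 0), (25, 15), (28, 0), (28, 15), (30, 6), (30, 9)]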